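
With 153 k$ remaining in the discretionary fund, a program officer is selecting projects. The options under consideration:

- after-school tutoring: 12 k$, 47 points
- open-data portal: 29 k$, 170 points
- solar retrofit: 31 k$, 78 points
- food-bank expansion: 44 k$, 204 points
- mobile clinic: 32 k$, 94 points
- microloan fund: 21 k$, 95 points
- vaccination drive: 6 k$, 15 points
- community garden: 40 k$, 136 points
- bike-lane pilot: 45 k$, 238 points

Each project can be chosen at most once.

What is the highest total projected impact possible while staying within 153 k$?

754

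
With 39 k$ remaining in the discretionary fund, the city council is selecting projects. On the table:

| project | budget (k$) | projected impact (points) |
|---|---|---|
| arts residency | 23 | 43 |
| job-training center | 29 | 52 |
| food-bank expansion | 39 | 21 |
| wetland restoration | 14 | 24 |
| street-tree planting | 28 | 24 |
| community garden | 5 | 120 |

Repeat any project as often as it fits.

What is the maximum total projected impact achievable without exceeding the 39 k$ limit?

840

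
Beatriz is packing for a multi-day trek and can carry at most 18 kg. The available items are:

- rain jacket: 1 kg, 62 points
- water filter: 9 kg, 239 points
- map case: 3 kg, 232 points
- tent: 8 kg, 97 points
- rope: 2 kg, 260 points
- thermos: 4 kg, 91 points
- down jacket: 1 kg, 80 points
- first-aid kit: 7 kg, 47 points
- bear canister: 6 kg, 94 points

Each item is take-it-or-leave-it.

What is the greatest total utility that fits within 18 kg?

By utility per kg: rope 130.00, down jacket 80.00, map case 77.33 lead.
Taking rain jacket + water filter + map case + rope + down jacket: 16 kg used, 873 in utility.
Next best is water filter + map case + rope + thermos at 822 (18 kg) — short by 51.

873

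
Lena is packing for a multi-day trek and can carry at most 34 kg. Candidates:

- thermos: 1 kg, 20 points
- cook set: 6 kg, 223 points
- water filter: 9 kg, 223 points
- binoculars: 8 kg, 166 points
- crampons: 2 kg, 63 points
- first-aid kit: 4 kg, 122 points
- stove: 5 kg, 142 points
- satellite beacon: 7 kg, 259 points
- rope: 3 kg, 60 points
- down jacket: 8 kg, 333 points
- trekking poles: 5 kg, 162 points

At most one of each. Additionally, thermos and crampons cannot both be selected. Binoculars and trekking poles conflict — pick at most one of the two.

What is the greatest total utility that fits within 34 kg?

By utility per kg: down jacket 41.62, cook set 37.17, satellite beacon 37.00 lead.
Cook set + crampons + stove + satellite beacon + down jacket + trekking poles uses 33 of the 34 kg and totals 1182.

1182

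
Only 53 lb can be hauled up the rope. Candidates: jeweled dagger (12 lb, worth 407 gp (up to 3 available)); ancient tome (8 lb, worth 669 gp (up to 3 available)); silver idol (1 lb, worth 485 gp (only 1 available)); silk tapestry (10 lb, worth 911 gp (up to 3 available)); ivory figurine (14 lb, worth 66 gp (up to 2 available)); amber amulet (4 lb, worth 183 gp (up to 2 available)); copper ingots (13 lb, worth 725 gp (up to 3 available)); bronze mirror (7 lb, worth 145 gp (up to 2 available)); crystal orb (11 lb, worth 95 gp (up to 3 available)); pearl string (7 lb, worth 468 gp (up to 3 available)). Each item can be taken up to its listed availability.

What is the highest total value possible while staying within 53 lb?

Ranking by ratio (value/lb): silver idol 485.00, silk tapestry 91.10, ancient tome 83.62.
Greedy by ratio would take 2×ancient tome + silver idol + 3×silk tapestry + amber amulet: 51 lb used, total 4739.
The 12 lb tied up in ancient tome and amber amulet is better spent on 2×pearl string — total rises to 4823 (53 lb).
Every other selection either busts 53 lb or exceeds an availability limit or fails to beat 4823.

4823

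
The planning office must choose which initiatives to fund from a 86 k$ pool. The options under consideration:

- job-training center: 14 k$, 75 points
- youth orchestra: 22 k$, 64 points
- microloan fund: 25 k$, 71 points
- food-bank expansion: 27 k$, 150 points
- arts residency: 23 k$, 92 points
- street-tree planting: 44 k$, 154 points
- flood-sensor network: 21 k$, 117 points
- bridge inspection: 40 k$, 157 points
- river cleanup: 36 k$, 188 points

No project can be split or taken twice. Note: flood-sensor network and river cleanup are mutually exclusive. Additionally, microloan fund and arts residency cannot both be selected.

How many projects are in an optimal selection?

4

The maximum projected impact within 86 k$ is 434.
For example job-training center + food-bank expansion + arts residency + flood-sensor network achieves it, using 85 k$.
Any selection reaching 434 contains exactly 4 projects.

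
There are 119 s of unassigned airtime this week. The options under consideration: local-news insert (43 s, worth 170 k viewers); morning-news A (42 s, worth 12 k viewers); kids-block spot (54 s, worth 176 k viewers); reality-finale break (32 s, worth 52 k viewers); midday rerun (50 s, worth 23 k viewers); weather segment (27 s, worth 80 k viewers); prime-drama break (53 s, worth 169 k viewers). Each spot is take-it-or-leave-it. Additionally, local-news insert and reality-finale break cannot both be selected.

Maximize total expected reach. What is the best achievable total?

Local-news insert + kids-block spot uses 97 of the 119 s and totals 346.

346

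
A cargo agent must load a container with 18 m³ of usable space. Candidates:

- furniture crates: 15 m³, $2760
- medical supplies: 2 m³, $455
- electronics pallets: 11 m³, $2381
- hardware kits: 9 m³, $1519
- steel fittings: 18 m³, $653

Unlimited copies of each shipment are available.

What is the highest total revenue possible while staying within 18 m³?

4095

The ratio ordering already packs tightly: 9×medical supplies, 18 m³, 4095.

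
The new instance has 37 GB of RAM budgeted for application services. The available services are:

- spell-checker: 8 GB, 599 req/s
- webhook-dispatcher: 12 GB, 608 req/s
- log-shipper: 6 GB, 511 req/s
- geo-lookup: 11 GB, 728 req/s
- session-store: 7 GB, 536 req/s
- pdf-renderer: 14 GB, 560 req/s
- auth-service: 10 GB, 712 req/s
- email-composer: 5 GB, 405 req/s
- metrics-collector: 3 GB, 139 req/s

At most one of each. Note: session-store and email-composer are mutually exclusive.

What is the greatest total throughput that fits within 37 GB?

Ranking by ratio (throughput/GB): log-shipper 85.17, email-composer 81.00, session-store 76.57.
Log-shipper + geo-lookup + session-store + auth-service + metrics-collector uses 37 of the 37 GB and totals 2626.
No other feasible combination exceeds 2626.

2626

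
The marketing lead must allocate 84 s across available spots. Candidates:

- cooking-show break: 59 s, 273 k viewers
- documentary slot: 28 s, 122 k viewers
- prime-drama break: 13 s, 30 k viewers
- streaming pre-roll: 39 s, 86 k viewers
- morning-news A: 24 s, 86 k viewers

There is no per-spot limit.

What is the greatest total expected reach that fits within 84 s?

366

By expected reach per s: cooking-show break 4.63, documentary slot 4.36, morning-news A 3.58 lead.
Taking the top-ratio spots first gives cooking-show break + morning-news A for 359 (83 s).
The 83 s tied up in cooking-show break and morning-news A is better spent on 3×documentary slot — total rises to 366 (84 s).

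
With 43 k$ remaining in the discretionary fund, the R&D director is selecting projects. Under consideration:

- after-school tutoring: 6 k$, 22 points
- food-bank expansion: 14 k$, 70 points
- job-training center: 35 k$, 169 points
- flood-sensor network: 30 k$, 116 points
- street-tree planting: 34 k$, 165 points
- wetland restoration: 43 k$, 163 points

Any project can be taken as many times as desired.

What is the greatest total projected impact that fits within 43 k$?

210

The ratio ordering already packs tightly: 3×food-bank expansion, 42 k$, 210.
Every other selection either busts 43 k$ or fails to beat 210.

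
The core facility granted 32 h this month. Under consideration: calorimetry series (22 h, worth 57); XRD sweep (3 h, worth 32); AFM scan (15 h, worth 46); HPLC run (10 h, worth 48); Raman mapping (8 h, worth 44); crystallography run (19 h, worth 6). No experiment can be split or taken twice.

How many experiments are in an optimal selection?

3

The maximum expected citations within 32 h is 126.
One optimal bundle: XRD sweep + AFM scan + HPLC run (28 h).
Every optimal selection uses 3 experiments.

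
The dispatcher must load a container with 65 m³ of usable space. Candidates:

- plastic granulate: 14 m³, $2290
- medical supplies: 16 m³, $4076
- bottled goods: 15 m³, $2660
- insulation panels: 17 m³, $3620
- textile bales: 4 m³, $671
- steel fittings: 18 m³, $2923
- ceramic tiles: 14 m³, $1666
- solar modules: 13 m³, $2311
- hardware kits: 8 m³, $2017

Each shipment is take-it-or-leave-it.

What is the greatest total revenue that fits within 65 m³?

Ranking by ratio (revenue/m³): medical supplies 254.75, hardware kits 252.12, insulation panels 212.94.
Taking the top-ratio shipments first gives medical supplies + insulation panels + textile bales + solar modules + hardware kits for 12695 (58 m³).
The 8 m³ tied up in hardware kits is better spent on bottled goods — total rises to 13338 (65 m³).
The closest alternative, medical supplies + insulation panels + textile bales + steel fittings + hardware kits, reaches only 13307.

13338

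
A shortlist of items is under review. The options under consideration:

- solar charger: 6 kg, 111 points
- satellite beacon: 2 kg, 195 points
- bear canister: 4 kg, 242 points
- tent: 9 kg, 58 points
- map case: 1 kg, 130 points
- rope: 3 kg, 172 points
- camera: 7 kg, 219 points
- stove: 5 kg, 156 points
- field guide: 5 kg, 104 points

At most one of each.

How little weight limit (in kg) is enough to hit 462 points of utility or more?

Minimise kg subject to total utility ≥ 462.
Taking satellite beacon + map case + rope gives 497 (≥ 462) for 6 kg.
No combination under 6 kg hits 462.

6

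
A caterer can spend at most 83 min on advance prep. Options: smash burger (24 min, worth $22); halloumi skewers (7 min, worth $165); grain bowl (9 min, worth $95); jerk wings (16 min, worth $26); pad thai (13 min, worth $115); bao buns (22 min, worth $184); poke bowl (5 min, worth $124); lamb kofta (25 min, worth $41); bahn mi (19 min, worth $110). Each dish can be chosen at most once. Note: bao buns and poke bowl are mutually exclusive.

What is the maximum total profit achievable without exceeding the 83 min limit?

Taking halloumi skewers + grain bowl + pad thai + bao buns + bahn mi: 70 min used, 669 in profit.

669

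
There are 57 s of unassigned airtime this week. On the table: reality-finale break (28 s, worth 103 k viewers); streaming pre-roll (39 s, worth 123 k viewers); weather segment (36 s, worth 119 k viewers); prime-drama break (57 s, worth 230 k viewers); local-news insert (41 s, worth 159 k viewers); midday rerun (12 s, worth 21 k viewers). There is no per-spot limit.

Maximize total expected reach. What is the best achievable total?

230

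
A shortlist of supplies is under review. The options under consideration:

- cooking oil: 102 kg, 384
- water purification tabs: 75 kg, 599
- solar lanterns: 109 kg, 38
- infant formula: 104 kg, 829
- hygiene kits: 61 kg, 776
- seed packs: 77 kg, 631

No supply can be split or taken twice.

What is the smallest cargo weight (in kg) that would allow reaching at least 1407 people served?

Minimise kg subject to total people served ≥ 1407.
Taking hygiene kits + seed packs gives 1407 (≥ 1407) for 138 kg.
Below 138 kg the best achievable stays under 1407.

138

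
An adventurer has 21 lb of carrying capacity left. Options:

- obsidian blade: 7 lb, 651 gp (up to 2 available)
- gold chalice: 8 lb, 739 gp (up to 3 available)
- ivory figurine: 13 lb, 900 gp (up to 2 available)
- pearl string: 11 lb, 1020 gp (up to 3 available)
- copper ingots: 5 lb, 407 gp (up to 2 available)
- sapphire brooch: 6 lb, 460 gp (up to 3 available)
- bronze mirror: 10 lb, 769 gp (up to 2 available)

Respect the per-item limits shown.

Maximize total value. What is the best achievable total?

1885

Filling by ratio: 2×obsidian blade + copper ingots for 1709, with 2 lb left unused.
The 14 lb tied up in 2×obsidian blade is better spent on 2×gold chalice — total rises to 1885 (21 lb).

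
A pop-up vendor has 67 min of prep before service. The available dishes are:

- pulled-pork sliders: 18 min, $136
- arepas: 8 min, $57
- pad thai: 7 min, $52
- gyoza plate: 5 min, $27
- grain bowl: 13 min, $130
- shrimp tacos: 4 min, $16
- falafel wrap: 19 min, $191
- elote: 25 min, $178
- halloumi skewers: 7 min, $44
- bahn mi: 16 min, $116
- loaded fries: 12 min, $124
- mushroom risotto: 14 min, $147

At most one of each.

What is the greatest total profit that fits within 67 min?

Greedy by ratio would take pad thai + grain bowl + falafel wrap + loaded fries + mushroom risotto: 65 min used, total 644.
The 7 min tied up in pad thai is better spent on arepas — total rises to 649 (66 min).
Runner-up pad thai + grain bowl + falafel wrap + loaded fries + mushroom risotto tops out at 644.

649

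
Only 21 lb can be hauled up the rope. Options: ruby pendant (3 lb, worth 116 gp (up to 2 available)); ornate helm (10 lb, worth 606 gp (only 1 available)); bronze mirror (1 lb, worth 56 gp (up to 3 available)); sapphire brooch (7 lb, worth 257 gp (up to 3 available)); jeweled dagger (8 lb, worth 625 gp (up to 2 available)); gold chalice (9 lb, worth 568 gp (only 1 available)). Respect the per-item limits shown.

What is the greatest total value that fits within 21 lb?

1478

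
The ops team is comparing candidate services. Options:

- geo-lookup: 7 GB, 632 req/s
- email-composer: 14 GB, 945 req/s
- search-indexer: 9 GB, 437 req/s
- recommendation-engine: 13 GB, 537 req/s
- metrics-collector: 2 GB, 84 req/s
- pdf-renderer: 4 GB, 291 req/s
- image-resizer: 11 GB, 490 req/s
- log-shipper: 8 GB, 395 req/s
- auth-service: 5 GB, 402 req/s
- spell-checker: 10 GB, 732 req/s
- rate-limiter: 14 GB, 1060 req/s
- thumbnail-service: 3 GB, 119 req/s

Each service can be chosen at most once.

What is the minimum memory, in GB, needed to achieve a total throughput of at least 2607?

35

Look for the lowest-memory combination reaching 2607.
geo-lookup + email-composer + rate-limiter: 2637 throughput at 35 GB.
Any bundle with less than 35 GB falls short of 2607.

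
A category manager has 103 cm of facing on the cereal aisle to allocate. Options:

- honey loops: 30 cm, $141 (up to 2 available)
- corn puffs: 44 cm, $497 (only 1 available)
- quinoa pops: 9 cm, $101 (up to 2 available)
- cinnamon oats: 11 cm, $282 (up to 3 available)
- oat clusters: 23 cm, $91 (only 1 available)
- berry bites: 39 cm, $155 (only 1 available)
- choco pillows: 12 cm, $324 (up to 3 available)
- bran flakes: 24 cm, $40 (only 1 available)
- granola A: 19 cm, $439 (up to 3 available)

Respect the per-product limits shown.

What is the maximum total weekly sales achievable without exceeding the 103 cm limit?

Filling by ratio: quinoa pops + 3×cinnamon oats + 3×choco pillows + granola A for 2358, with 6 cm left unused.
Replace quinoa pops and cinnamon oats and choco pillows with 2×granola A: the trade gains 171 net, giving 2529 at 103 cm.
That's the maximum — no swap from here does better than 2529.

2529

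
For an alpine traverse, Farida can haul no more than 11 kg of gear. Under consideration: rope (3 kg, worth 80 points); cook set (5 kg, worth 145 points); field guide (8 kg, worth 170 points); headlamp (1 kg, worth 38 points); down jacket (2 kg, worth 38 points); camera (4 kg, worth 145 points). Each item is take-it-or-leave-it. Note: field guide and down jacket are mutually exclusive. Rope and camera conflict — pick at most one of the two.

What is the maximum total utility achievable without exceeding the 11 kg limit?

The ratio ordering already packs tightly: cook set + headlamp + camera, 10 kg, 328.

328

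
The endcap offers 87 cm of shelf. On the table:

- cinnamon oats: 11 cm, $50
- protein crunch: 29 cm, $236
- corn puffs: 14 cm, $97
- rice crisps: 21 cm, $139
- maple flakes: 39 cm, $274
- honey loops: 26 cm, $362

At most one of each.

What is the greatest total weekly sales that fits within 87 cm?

The ratio heuristic lands on cinnamon oats + protein crunch + corn puffs + honey loops (745) but leaves 7 cm idle.
Replace corn puffs with rice crisps: the trade gains 42 net, giving 787 at 87 cm.
The closest alternative, rice crisps + maple flakes + honey loops, reaches only 775.

787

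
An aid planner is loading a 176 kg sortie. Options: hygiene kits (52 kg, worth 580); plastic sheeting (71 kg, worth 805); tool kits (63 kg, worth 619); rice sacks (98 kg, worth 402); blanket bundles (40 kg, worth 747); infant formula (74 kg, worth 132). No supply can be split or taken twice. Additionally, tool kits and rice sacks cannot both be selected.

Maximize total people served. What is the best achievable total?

By people served per kg: blanket bundles 18.68, plastic sheeting 11.34, hygiene kits 11.15 lead.
Taking the top-ratio supplies first gives hygiene kits + plastic sheeting + blanket bundles for 2132 (163 kg).
The 52 kg tied up in hygiene kits is better spent on tool kits — total rises to 2171 (174 kg).
Nothing else feasible within 176 kg beats 2171.

2171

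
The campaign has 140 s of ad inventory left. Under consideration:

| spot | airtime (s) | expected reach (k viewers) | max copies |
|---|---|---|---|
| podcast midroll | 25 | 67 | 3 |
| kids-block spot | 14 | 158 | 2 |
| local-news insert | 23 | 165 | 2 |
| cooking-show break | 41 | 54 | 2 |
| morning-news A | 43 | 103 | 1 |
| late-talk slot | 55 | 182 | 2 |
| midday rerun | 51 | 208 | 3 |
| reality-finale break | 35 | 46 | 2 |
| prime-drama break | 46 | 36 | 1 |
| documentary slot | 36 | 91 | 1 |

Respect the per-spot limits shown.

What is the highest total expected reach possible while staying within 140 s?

854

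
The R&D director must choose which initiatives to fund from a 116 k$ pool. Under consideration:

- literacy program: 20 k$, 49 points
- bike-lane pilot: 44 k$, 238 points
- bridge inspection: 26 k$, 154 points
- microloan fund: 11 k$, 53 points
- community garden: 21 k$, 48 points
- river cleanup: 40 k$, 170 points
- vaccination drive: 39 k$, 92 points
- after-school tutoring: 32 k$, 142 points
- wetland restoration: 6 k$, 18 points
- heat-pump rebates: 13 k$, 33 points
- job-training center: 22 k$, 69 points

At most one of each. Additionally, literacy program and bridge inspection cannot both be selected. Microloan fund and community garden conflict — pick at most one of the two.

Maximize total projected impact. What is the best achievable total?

Density check — bridge inspection 5.92, bike-lane pilot 5.41, microloan fund 4.82 are the best per k$.
Bike-lane pilot + bridge inspection + microloan fund + after-school tutoring uses 113 of the 116 k$ and totals 587.
Nothing else feasible within 116 k$ beats 587.

587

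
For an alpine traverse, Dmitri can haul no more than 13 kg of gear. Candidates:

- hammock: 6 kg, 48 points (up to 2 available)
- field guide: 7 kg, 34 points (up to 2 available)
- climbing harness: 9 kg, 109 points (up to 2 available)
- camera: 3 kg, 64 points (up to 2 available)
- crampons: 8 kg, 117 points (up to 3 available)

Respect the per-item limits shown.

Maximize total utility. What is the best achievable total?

181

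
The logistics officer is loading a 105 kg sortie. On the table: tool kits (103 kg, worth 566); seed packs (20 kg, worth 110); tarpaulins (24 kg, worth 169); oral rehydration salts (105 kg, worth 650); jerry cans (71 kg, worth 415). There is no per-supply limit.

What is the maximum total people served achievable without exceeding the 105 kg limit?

676

Density check — tarpaulins 7.04, oral rehydration salts 6.19, jerry cans 5.85 are the best per kg.
Best packing: 4×tarpaulins — 96 kg, 676 total.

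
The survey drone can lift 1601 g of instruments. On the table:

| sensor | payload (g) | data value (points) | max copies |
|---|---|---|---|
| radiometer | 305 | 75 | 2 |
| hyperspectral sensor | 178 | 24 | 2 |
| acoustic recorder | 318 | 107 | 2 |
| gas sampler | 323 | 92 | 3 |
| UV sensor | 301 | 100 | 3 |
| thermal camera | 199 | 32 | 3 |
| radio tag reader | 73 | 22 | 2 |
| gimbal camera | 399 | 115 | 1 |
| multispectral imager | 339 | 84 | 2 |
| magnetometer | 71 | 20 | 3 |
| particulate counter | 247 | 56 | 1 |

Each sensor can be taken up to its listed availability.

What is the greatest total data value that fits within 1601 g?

518

The ratio heuristic lands on 2×acoustic recorder + 3×UV sensor (514) but leaves 62 g idle.
Dropping UV sensor frees 301 g; slotting in 2×radio tag reader + 3×magnetometer (359 g) lifts the total to 518 at 1597 g.
Every other selection either busts 1601 g or exceeds an availability limit or fails to beat 518.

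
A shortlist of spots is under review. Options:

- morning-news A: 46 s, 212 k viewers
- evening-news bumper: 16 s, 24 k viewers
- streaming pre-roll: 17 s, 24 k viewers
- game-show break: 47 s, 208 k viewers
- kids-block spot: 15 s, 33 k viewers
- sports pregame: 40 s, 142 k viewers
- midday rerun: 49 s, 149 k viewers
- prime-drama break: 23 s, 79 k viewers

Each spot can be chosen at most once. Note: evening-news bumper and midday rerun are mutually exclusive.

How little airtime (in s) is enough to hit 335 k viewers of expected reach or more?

86

Minimise s subject to total expected reach ≥ 335.
morning-news A + sports pregame: 354 expected reach at 86 s.
No combination under 86 s hits 335.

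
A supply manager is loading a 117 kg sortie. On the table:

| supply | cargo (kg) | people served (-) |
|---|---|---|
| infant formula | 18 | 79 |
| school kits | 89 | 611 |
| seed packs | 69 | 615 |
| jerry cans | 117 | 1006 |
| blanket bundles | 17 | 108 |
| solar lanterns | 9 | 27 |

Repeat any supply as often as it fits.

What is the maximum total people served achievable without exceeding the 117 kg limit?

1006

Density check — seed packs 8.91, jerry cans 8.60, school kits 6.87, blanket bundles 6.35 are the best per kg.
Greedy by ratio would take seed packs + 2×blanket bundles + solar lanterns: 112 kg used, total 858.
Replace seed packs and 2×blanket bundles and solar lanterns with jerry cans: the trade gains 148 net, giving 1006 at 117 kg.
No other feasible combination exceeds 1006.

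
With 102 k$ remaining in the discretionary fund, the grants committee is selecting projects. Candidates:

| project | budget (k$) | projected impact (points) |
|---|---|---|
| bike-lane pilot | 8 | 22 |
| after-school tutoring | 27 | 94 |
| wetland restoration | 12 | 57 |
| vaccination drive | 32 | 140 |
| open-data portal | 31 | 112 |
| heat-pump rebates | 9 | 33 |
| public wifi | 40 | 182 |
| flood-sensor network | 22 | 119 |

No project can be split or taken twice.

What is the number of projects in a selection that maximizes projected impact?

Best achievable projected impact is 463.
One optimal bundle: bike-lane pilot + vaccination drive + public wifi + flood-sensor network (102 k$).
All optima have 4 projects.

4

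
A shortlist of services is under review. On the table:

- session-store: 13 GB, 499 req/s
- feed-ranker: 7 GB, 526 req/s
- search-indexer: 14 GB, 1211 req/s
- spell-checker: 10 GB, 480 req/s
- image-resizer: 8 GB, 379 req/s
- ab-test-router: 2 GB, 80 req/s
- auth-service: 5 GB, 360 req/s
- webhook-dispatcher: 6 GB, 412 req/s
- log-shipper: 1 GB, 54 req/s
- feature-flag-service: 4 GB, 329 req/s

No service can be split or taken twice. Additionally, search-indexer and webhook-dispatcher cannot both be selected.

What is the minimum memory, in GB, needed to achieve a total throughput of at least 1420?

18

Need the lightest bundle worth ≥ 1420.
Taking search-indexer + feature-flag-service gives 1540 (≥ 1420) for 18 GB.
Any bundle with less than 18 GB falls short of 1420.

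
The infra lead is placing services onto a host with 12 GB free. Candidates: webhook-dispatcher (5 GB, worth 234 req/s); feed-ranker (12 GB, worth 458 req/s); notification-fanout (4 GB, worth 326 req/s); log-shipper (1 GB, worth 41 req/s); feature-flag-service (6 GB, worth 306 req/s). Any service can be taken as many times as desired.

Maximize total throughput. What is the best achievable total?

978

By throughput per GB: notification-fanout 81.50, feature-flag-service 51.00, webhook-dispatcher 46.80 lead.
Taking 3×notification-fanout: 12 GB used, 978 in throughput.
Nothing else within 12 GB beats 978.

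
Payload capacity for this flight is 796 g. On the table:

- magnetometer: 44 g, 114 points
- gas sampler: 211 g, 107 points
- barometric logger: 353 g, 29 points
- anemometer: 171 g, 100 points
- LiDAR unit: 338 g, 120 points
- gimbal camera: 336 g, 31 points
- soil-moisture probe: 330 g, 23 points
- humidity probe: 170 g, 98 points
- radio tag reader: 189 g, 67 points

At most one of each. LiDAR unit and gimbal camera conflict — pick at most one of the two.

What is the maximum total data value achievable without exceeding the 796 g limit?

486

Ranking by ratio (data value/g): magnetometer 2.59, anemometer 0.58, humidity probe 0.58.
Taking magnetometer + gas sampler + anemometer + humidity probe + radio tag reader: 785 g used, 486 in data value.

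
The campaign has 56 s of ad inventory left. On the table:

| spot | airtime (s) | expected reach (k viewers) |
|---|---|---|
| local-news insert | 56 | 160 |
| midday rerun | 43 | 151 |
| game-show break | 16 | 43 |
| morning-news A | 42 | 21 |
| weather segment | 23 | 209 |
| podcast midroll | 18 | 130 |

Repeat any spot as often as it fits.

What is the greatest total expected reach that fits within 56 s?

418

Ranking by ratio (expected reach/s): weather segment 9.09, podcast midroll 7.22, midday rerun 3.51, local-news insert 2.86.
The ratio ordering already packs tightly: 2×weather segment, 46 s, 418.
The spare 10 s is too small for any remaining spot, and no exchange beats 418.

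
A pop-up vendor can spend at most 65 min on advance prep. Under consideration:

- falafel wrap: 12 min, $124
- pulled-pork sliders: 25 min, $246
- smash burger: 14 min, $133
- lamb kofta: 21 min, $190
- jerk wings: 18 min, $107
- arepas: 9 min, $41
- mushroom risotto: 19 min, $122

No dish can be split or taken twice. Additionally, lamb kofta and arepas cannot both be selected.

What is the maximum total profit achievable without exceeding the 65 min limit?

569

By profit per min: falafel wrap 10.33, pulled-pork sliders 9.84, smash burger 9.50, lamb kofta 9.05 lead.
Taking the top-ratio dishes first gives falafel wrap + pulled-pork sliders + smash burger + arepas for 544 (60 min).
Dropping falafel wrap and arepas frees 21 min; slotting in lamb kofta (21 min) lifts the total to 569 at 60 min.
The closest alternative, falafel wrap + pulled-pork sliders + lamb kofta, reaches only 560.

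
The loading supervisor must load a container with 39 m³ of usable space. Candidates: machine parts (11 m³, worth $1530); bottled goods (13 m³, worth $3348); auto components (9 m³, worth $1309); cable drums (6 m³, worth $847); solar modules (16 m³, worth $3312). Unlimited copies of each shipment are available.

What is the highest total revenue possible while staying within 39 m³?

10044

Density check — bottled goods 257.54, solar modules 207.00, auto components 145.44, cable drums 141.17 are the best per m³.
Taking 3×bottled goods: 39 m³ used, 10044 in revenue.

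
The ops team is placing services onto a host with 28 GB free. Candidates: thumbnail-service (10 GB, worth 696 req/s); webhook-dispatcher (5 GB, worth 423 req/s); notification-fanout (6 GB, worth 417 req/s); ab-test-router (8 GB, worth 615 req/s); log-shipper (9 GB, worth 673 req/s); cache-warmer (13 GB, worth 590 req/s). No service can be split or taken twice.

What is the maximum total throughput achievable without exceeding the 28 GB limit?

2128

Density check — webhook-dispatcher 84.60, ab-test-router 76.88, log-shipper 74.78 are the best per GB.
Taking webhook-dispatcher + notification-fanout + ab-test-router + log-shipper: 28 GB used, 2128 in throughput.
Every other selection either busts 28 GB or fails to beat 2128.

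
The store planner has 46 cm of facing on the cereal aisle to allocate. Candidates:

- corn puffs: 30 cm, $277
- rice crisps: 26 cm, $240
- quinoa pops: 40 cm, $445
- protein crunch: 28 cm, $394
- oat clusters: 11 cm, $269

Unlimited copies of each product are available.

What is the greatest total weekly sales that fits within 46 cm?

1076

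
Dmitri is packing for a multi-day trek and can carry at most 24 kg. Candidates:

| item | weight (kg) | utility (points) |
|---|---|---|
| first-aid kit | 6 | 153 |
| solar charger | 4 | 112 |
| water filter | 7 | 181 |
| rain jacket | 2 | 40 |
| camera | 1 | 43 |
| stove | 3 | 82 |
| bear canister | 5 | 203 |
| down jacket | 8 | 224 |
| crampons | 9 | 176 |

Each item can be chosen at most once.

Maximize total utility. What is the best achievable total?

735

Density check — camera 43.00, bear canister 40.60, solar charger 28.00, down jacket 28.00 are the best per kg.
The ratio heuristic lands on solar charger + rain jacket + camera + stove + bear canister + down jacket (704) but leaves 1 kg idle.
Replace rain jacket and stove with first-aid kit: the trade gains 31 net, giving 735 at 24 kg.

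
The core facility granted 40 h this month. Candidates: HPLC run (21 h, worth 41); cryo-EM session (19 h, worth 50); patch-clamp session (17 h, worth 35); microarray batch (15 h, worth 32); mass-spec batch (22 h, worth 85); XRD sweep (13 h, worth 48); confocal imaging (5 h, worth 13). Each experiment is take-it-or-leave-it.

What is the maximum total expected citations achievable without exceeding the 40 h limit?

146

Mass-spec batch + XRD sweep + confocal imaging uses 40 of the 40 h and totals 146.
Runner-up mass-spec batch + XRD sweep tops out at 133.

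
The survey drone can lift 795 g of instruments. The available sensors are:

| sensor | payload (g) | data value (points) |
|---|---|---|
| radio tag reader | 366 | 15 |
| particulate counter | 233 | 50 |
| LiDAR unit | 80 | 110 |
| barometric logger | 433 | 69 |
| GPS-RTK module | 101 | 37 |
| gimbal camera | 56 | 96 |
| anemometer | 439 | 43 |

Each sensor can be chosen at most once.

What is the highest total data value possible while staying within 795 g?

312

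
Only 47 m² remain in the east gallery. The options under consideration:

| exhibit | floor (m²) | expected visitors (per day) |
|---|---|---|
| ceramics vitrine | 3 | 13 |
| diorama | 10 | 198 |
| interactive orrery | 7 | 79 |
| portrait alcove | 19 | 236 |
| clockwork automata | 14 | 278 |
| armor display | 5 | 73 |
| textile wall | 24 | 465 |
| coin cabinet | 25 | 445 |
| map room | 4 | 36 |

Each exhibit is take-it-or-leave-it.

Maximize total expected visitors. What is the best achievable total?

852

Filling by ratio: ceramics vitrine + diorama + interactive orrery + clockwork automata + armor display + map room for 677, with 4 m² left unused.
The 20 m² tied up in ceramics vitrine and diorama and interactive orrery is better spent on textile wall — total rises to 852 (47 m²).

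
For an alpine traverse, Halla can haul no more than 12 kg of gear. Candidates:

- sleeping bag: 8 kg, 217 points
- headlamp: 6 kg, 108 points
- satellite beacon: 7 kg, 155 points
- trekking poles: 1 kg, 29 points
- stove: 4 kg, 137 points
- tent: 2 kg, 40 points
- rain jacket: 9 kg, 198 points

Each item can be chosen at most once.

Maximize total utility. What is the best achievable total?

354

By utility per kg: stove 34.25, trekking poles 29.00, sleeping bag 27.12 lead.
Greedy by ratio would take satellite beacon + trekking poles + stove: 12 kg used, total 321.
The 8 kg tied up in satellite beacon and trekking poles is better spent on sleeping bag — total rises to 354 (12 kg).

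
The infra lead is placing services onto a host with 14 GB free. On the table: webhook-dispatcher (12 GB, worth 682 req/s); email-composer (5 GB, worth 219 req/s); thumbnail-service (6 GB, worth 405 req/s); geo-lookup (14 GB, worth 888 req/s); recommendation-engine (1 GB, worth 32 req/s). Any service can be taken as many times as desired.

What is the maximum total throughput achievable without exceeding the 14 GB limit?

Greedy by ratio would take 2×thumbnail-service + 2×recommendation-engine: 14 GB used, total 874.
Replace 2×thumbnail-service and 2×recommendation-engine with geo-lookup: the trade gains 14 net, giving 888 at 14 GB.
No other feasible combination exceeds 888.

888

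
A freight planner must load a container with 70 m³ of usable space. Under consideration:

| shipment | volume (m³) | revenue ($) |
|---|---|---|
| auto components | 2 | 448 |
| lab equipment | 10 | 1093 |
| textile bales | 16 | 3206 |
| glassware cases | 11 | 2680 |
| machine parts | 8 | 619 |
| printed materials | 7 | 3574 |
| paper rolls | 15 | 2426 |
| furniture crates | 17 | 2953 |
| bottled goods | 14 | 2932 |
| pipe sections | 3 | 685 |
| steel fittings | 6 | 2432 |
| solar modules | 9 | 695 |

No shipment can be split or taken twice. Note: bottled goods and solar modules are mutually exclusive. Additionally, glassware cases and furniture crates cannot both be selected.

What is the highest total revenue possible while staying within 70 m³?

A density-first pass picks auto components + lab equipment + textile bales + glassware cases + printed materials + bottled goods + pipe sections + steel fittings — 17050 at 69 m³.
Replace auto components and lab equipment and pipe sections with paper rolls: the trade gains 200 net, giving 17250 at 69 m³.

17250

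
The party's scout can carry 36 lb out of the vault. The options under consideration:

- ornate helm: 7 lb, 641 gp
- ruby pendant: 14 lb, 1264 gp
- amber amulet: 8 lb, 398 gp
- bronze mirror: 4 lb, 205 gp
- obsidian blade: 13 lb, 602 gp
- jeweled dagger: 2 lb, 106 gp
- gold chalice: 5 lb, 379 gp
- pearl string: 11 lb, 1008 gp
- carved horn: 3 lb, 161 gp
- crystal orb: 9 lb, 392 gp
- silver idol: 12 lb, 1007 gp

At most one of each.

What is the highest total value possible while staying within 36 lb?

3118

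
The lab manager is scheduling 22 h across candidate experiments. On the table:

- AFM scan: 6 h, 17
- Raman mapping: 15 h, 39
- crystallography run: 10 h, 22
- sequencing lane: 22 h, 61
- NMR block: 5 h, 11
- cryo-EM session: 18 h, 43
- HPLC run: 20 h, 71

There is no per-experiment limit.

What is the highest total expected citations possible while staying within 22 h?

The ratio ordering already packs tightly: HPLC run, 20 h, 71.

71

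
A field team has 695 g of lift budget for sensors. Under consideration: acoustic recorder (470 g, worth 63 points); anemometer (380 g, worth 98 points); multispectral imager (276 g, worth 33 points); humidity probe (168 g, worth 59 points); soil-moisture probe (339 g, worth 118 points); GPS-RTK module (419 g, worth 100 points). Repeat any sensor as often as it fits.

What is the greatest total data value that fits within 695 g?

The ratio ordering already packs tightly: 4×humidity probe, 672 g, 236.

236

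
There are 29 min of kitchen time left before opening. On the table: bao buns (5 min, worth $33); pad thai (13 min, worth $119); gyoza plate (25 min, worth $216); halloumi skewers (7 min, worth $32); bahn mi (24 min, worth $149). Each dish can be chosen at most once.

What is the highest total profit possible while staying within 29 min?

216

Greedy by ratio would take bao buns + pad thai + halloumi skewers: 25 min used, total 184.
The 25 min tied up in bao buns and pad thai and halloumi skewers is better spent on gyoza plate — total rises to 216 (25 min).
The spare 4 min is too small for any remaining dish, and no exchange beats 216.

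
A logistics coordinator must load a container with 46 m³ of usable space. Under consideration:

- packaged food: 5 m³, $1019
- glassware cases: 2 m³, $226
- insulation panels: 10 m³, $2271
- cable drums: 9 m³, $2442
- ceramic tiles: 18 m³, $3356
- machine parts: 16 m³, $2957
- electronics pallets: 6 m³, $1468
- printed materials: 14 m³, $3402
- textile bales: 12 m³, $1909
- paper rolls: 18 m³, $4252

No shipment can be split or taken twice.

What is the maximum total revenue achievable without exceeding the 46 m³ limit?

11115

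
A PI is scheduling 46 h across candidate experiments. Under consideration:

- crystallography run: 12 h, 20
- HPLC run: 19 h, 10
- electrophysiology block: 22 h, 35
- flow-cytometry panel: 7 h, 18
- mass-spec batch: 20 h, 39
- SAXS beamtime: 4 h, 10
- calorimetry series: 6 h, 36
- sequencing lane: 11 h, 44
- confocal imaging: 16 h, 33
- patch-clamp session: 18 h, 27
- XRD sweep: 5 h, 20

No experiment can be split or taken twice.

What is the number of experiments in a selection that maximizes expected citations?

5

The maximum expected citations within 46 h is 151.
flow-cytometry panel + calorimetry series + sequencing lane + confocal imaging + XRD sweep hits 151 at 45 h.
Any selection reaching 151 contains exactly 5 experiments.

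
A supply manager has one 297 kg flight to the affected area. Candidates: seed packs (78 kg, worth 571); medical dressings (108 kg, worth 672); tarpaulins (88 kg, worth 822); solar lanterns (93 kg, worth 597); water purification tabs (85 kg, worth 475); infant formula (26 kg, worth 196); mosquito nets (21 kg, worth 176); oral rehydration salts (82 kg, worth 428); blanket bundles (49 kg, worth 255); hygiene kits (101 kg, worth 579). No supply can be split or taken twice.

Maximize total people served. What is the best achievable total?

2241

Density check — tarpaulins 9.34, mosquito nets 8.38, infant formula 7.54, seed packs 7.32 are the best per kg.
Taking the top-ratio supplies first gives seed packs + tarpaulins + infant formula + mosquito nets + oral rehydration salts for 2193 (295 kg).
The 108 kg tied up in infant formula and oral rehydration salts is better spent on medical dressings — total rises to 2241 (295 kg).
An exhaustive check of the 1024 subsets confirms 2241.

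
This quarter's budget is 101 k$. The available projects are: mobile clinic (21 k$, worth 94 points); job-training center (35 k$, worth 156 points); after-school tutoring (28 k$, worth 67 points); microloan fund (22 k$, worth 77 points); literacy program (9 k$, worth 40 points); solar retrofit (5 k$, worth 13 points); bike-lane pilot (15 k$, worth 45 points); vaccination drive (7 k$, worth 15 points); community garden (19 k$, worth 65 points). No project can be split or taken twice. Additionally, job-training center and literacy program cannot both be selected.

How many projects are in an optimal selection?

4

Optimal total is 392.
mobile clinic + job-training center + microloan fund + community garden hits 392 at 97 k$.
Any selection reaching 392 contains exactly 4 projects.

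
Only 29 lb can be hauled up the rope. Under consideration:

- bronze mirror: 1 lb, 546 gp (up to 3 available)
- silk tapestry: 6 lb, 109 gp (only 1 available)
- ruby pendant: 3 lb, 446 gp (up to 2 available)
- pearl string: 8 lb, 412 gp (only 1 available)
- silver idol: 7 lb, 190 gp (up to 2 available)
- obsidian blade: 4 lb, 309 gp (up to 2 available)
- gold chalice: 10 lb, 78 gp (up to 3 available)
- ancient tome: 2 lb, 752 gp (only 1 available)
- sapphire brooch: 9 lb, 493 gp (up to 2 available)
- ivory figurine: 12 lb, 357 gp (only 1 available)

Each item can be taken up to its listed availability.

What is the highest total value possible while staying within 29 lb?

Ranking by ratio (value/lb): bronze mirror 546.00, ancient tome 376.00, ruby pendant 148.67, obsidian blade 77.25.
3×bronze mirror + 2×ruby pendant + 2×obsidian blade + ancient tome + sapphire brooch uses 28 of the 29 lb and totals 4393.

4393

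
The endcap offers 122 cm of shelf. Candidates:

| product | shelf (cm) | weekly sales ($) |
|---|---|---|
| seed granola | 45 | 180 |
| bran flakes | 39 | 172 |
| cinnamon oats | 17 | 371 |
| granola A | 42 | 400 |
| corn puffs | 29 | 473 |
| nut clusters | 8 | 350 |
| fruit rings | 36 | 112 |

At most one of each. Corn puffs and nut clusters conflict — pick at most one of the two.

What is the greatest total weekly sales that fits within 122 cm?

1301

Ranking by ratio (weekly sales/cm): nut clusters 43.75, cinnamon oats 21.82, corn puffs 16.31, granola A 9.52.
Taking seed granola + cinnamon oats + granola A + nut clusters: 112 cm used, 1301 in weekly sales.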